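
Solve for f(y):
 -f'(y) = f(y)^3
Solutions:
 f(y) = -sqrt(2)*sqrt(-1/(C1 - y))/2
 f(y) = sqrt(2)*sqrt(-1/(C1 - y))/2


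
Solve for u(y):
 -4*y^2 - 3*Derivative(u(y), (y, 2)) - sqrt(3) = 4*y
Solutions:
 u(y) = C1 + C2*y - y^4/9 - 2*y^3/9 - sqrt(3)*y^2/6


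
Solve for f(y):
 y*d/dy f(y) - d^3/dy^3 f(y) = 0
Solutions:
 f(y) = C1 + Integral(C2*airyai(y) + C3*airybi(y), y)


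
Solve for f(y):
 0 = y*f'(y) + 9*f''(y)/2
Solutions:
 f(y) = C1 + C2*erf(y/3)


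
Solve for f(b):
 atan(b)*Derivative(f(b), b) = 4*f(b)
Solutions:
 f(b) = C1*exp(4*Integral(1/atan(b), b))


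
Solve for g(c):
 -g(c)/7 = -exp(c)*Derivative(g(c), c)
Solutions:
 g(c) = C1*exp(-exp(-c)/7)


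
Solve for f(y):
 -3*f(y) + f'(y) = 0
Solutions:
 f(y) = C1*exp(3*y)


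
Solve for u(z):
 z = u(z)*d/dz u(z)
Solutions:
 u(z) = -sqrt(C1 + z^2)
 u(z) = sqrt(C1 + z^2)


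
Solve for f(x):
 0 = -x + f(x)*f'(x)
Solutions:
 f(x) = -sqrt(C1 + x^2)
 f(x) = sqrt(C1 + x^2)


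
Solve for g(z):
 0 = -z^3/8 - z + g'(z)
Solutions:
 g(z) = C1 + z^4/32 + z^2/2


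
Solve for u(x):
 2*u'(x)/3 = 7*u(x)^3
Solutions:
 u(x) = -sqrt(-1/(C1 + 21*x))
 u(x) = sqrt(-1/(C1 + 21*x))


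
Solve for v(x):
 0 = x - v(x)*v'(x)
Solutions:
 v(x) = -sqrt(C1 + x^2)
 v(x) = sqrt(C1 + x^2)


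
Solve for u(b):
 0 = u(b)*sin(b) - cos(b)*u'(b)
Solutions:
 u(b) = C1/cos(b)


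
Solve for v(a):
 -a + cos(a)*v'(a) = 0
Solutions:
 v(a) = C1 + Integral(a/cos(a), a)


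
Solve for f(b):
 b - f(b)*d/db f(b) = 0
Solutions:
 f(b) = -sqrt(C1 + b^2)
 f(b) = sqrt(C1 + b^2)


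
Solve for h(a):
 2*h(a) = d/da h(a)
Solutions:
 h(a) = C1*exp(2*a)


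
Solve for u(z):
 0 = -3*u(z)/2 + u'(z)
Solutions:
 u(z) = C1*exp(3*z/2)


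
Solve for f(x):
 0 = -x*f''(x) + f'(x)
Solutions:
 f(x) = C1 + C2*x^2


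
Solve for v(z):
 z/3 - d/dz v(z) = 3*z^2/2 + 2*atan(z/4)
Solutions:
 v(z) = C1 - z^3/2 + z^2/6 - 2*z*atan(z/4) + 4*log(z^2 + 16)


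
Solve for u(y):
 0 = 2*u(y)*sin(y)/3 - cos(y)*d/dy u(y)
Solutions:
 u(y) = C1/cos(y)^(2/3)


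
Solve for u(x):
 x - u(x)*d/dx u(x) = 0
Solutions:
 u(x) = -sqrt(C1 + x^2)
 u(x) = sqrt(C1 + x^2)


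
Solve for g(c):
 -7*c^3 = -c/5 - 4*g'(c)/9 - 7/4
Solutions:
 g(c) = C1 + 63*c^4/16 - 9*c^2/40 - 63*c/16


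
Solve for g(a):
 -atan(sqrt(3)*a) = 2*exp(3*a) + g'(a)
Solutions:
 g(a) = C1 - a*atan(sqrt(3)*a) - 2*exp(3*a)/3 + sqrt(3)*log(3*a^2 + 1)/6


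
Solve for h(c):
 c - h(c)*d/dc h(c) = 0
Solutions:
 h(c) = -sqrt(C1 + c^2)
 h(c) = sqrt(C1 + c^2)


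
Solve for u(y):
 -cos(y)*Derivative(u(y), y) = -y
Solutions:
 u(y) = C1 + Integral(y/cos(y), y)


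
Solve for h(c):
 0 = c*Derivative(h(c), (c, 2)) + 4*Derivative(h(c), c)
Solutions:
 h(c) = C1 + C2/c^3


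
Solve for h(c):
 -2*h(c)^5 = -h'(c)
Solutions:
 h(c) = -(-1/(C1 + 8*c))^(1/4)
 h(c) = (-1/(C1 + 8*c))^(1/4)
 h(c) = -I*(-1/(C1 + 8*c))^(1/4)
 h(c) = I*(-1/(C1 + 8*c))^(1/4)


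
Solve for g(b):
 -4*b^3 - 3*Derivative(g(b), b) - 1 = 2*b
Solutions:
 g(b) = C1 - b^4/3 - b^2/3 - b/3


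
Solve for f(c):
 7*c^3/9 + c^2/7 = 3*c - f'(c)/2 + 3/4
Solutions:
 f(c) = C1 - 7*c^4/18 - 2*c^3/21 + 3*c^2 + 3*c/2


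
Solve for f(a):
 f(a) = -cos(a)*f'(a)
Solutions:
 f(a) = C1*sqrt(sin(a) - 1)/sqrt(sin(a) + 1)


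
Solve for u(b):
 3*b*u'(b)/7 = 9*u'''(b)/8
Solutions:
 u(b) = C1 + Integral(C2*airyai(2*21^(2/3)*b/21) + C3*airybi(2*21^(2/3)*b/21), b)


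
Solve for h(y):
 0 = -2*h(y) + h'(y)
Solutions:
 h(y) = C1*exp(2*y)


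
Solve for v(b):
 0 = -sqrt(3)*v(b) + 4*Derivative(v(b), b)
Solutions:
 v(b) = C1*exp(sqrt(3)*b/4)


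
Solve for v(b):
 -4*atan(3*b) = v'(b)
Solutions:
 v(b) = C1 - 4*b*atan(3*b) + 2*log(9*b^2 + 1)/3


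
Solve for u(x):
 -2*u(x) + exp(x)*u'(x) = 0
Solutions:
 u(x) = C1*exp(-2*exp(-x))


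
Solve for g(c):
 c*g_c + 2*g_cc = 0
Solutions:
 g(c) = C1 + C2*erf(c/2)


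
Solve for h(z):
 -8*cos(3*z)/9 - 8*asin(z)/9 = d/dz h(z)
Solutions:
 h(z) = C1 - 8*z*asin(z)/9 - 8*sqrt(1 - z^2)/9 - 8*sin(3*z)/27


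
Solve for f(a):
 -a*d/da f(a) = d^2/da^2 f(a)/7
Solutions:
 f(a) = C1 + C2*erf(sqrt(14)*a/2)


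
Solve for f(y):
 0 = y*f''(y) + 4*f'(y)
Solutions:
 f(y) = C1 + C2/y^3


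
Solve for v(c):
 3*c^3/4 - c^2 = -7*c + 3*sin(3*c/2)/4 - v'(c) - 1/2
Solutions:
 v(c) = C1 - 3*c^4/16 + c^3/3 - 7*c^2/2 - c/2 - cos(3*c/2)/2


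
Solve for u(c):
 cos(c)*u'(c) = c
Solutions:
 u(c) = C1 + Integral(c/cos(c), c)


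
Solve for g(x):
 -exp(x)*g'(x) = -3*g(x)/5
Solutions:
 g(x) = C1*exp(-3*exp(-x)/5)


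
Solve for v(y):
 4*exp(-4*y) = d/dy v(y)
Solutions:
 v(y) = C1 - exp(-4*y)


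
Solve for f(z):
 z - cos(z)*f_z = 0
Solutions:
 f(z) = C1 + Integral(z/cos(z), z)


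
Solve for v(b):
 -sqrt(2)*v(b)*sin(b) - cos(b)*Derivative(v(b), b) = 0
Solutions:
 v(b) = C1*cos(b)^(sqrt(2))


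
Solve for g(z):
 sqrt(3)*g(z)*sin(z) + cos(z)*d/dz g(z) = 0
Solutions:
 g(z) = C1*cos(z)^(sqrt(3))


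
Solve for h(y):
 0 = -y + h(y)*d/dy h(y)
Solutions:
 h(y) = -sqrt(C1 + y^2)
 h(y) = sqrt(C1 + y^2)


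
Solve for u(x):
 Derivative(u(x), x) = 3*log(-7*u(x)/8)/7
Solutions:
 -7*Integral(1/(log(-_y) - 3*log(2) + log(7)), (_y, u(x)))/3 = C1 - x


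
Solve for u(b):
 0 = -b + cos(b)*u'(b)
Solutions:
 u(b) = C1 + Integral(b/cos(b), b)


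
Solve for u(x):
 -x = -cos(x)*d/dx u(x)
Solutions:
 u(x) = C1 + Integral(x/cos(x), x)


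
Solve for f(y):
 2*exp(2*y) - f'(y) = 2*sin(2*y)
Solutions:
 f(y) = C1 + exp(2*y) + cos(2*y)


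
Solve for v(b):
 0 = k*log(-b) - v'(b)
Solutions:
 v(b) = C1 + b*k*log(-b) - b*k


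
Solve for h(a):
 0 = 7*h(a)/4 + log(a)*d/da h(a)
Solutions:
 h(a) = C1*exp(-7*li(a)/4)


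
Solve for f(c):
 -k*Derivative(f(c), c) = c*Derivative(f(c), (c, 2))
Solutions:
 f(c) = C1 + c^(1 - re(k))*(C2*sin(log(c)*Abs(im(k))) + C3*cos(log(c)*im(k)))


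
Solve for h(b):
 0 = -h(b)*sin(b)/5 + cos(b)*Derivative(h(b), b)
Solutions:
 h(b) = C1/cos(b)^(1/5)


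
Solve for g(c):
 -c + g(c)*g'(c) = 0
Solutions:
 g(c) = -sqrt(C1 + c^2)
 g(c) = sqrt(C1 + c^2)


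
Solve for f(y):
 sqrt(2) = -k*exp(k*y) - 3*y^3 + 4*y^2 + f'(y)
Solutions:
 f(y) = C1 + 3*y^4/4 - 4*y^3/3 + sqrt(2)*y + exp(k*y)


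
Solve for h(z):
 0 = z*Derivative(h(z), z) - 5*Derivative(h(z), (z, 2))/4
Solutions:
 h(z) = C1 + C2*erfi(sqrt(10)*z/5)


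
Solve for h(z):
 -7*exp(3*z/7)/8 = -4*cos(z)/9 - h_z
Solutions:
 h(z) = C1 + 49*exp(3*z/7)/24 - 4*sin(z)/9


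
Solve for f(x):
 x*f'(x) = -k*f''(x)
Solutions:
 f(x) = C1 + C2*sqrt(k)*erf(sqrt(2)*x*sqrt(1/k)/2)


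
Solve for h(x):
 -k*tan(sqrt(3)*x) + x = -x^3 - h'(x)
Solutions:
 h(x) = C1 - sqrt(3)*k*log(cos(sqrt(3)*x))/3 - x^4/4 - x^2/2


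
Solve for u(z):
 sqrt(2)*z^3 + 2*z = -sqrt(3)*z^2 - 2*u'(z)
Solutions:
 u(z) = C1 - sqrt(2)*z^4/8 - sqrt(3)*z^3/6 - z^2/2


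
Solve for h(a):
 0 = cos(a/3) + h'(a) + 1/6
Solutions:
 h(a) = C1 - a/6 - 3*sin(a/3)


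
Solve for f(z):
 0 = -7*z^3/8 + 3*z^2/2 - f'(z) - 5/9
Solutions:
 f(z) = C1 - 7*z^4/32 + z^3/2 - 5*z/9


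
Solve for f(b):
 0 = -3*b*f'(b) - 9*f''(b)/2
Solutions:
 f(b) = C1 + C2*erf(sqrt(3)*b/3)


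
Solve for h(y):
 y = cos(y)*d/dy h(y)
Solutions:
 h(y) = C1 + Integral(y/cos(y), y)


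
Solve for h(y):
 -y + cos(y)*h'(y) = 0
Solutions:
 h(y) = C1 + Integral(y/cos(y), y)


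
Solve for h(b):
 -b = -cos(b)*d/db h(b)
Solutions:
 h(b) = C1 + Integral(b/cos(b), b)


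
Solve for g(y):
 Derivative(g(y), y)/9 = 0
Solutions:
 g(y) = C1


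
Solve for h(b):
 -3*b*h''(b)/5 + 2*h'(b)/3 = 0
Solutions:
 h(b) = C1 + C2*b^(19/9)


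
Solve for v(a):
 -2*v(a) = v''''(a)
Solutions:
 v(a) = (C1*sin(2^(3/4)*a/2) + C2*cos(2^(3/4)*a/2))*exp(-2^(3/4)*a/2) + (C3*sin(2^(3/4)*a/2) + C4*cos(2^(3/4)*a/2))*exp(2^(3/4)*a/2)


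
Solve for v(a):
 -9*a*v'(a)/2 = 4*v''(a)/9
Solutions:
 v(a) = C1 + C2*erf(9*a/4)


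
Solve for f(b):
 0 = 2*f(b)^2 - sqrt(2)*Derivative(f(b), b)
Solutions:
 f(b) = -1/(C1 + sqrt(2)*b)


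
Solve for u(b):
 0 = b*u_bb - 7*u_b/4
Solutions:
 u(b) = C1 + C2*b^(11/4)


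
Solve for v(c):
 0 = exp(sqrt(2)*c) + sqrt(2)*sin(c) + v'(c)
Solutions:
 v(c) = C1 - sqrt(2)*exp(sqrt(2)*c)/2 + sqrt(2)*cos(c)


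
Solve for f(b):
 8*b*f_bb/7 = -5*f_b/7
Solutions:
 f(b) = C1 + C2*b^(3/8)


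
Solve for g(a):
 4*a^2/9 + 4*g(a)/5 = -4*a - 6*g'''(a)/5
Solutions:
 g(a) = C3*exp(-2^(1/3)*3^(2/3)*a/3) - 5*a^2/9 - 5*a + (C1*sin(2^(1/3)*3^(1/6)*a/2) + C2*cos(2^(1/3)*3^(1/6)*a/2))*exp(2^(1/3)*3^(2/3)*a/6)


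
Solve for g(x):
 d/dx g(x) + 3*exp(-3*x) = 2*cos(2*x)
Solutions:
 g(x) = C1 + sin(2*x) + exp(-3*x)


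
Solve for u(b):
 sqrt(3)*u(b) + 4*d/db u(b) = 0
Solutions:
 u(b) = C1*exp(-sqrt(3)*b/4)


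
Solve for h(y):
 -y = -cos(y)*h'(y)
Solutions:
 h(y) = C1 + Integral(y/cos(y), y)


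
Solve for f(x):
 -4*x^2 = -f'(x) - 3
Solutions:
 f(x) = C1 + 4*x^3/3 - 3*x


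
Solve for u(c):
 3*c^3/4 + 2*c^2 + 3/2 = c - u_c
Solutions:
 u(c) = C1 - 3*c^4/16 - 2*c^3/3 + c^2/2 - 3*c/2


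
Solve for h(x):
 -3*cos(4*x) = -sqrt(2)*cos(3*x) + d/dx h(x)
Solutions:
 h(x) = C1 + sqrt(2)*sin(3*x)/3 - 3*sin(4*x)/4


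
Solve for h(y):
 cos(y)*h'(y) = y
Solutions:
 h(y) = C1 + Integral(y/cos(y), y)


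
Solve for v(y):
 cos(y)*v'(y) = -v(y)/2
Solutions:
 v(y) = C1*(sin(y) - 1)^(1/4)/(sin(y) + 1)^(1/4)


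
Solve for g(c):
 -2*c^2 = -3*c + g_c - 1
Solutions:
 g(c) = C1 - 2*c^3/3 + 3*c^2/2 + c


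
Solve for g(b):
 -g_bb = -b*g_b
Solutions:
 g(b) = C1 + C2*erfi(sqrt(2)*b/2)


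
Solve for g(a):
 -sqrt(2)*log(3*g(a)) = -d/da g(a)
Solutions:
 -sqrt(2)*Integral(1/(log(_y) + log(3)), (_y, g(a)))/2 = C1 - a


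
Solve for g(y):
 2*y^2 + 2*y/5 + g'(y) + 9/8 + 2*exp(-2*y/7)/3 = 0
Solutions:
 g(y) = C1 - 2*y^3/3 - y^2/5 - 9*y/8 + 7*exp(-2*y/7)/3


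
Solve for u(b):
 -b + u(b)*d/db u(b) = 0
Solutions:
 u(b) = -sqrt(C1 + b^2)
 u(b) = sqrt(C1 + b^2)


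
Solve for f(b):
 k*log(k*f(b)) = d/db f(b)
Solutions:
 li(k*f(b))/k = C1 + b*k


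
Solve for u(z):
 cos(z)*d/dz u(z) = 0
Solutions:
 u(z) = C1


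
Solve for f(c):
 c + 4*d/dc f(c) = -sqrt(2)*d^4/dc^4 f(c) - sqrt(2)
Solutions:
 f(c) = C1 + C4*exp(-sqrt(2)*c) - c^2/8 - sqrt(2)*c/4 + (C2*sin(sqrt(6)*c/2) + C3*cos(sqrt(6)*c/2))*exp(sqrt(2)*c/2)


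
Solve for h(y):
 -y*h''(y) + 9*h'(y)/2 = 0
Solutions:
 h(y) = C1 + C2*y^(11/2)


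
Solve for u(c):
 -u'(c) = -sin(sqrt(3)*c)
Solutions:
 u(c) = C1 - sqrt(3)*cos(sqrt(3)*c)/3


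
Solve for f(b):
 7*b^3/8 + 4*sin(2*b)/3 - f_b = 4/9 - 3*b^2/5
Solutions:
 f(b) = C1 + 7*b^4/32 + b^3/5 - 4*b/9 - 2*cos(2*b)/3


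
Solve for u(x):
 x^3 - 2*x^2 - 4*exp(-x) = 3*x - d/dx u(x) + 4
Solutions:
 u(x) = C1 - x^4/4 + 2*x^3/3 + 3*x^2/2 + 4*x - 4*exp(-x)


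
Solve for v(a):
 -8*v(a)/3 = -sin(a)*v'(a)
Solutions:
 v(a) = C1*(cos(a) - 1)^(4/3)/(cos(a) + 1)^(4/3)


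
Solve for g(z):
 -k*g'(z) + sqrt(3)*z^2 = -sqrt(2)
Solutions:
 g(z) = C1 + sqrt(3)*z^3/(3*k) + sqrt(2)*z/k


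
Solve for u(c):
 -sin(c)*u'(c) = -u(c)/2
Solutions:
 u(c) = C1*(cos(c) - 1)^(1/4)/(cos(c) + 1)^(1/4)


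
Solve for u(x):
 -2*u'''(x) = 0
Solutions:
 u(x) = C1 + C2*x + C3*x^2


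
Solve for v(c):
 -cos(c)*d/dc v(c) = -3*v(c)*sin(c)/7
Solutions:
 v(c) = C1/cos(c)^(3/7)


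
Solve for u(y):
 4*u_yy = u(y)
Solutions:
 u(y) = C1*exp(-y/2) + C2*exp(y/2)


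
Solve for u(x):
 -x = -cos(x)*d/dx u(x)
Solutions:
 u(x) = C1 + Integral(x/cos(x), x)


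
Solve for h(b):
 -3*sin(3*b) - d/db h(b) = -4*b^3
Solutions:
 h(b) = C1 + b^4 + cos(3*b)


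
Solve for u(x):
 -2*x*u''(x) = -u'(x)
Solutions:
 u(x) = C1 + C2*x^(3/2)


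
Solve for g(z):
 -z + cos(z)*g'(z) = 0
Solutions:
 g(z) = C1 + Integral(z/cos(z), z)


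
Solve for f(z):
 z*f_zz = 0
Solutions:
 f(z) = C1 + C2*z


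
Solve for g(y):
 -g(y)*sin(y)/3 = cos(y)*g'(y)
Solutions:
 g(y) = C1*cos(y)^(1/3)


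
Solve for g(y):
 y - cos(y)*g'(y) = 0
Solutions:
 g(y) = C1 + Integral(y/cos(y), y)


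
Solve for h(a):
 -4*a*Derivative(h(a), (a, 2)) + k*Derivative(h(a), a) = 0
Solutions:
 h(a) = C1 + a^(re(k)/4 + 1)*(C2*sin(log(a)*Abs(im(k))/4) + C3*cos(log(a)*im(k)/4))


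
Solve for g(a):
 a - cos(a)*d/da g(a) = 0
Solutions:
 g(a) = C1 + Integral(a/cos(a), a)


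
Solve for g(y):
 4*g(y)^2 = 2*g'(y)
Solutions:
 g(y) = -1/(C1 + 2*y)


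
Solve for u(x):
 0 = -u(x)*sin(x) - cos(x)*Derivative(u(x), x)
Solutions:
 u(x) = C1*cos(x)


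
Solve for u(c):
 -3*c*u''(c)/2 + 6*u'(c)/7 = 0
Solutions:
 u(c) = C1 + C2*c^(11/7)


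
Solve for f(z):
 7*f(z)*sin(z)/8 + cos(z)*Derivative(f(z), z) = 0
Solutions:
 f(z) = C1*cos(z)^(7/8)


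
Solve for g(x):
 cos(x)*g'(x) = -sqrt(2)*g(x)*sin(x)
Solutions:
 g(x) = C1*cos(x)^(sqrt(2))


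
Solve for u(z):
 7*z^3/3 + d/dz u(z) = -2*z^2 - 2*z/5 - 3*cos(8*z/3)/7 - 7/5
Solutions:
 u(z) = C1 - 7*z^4/12 - 2*z^3/3 - z^2/5 - 7*z/5 - 9*sin(8*z/3)/56


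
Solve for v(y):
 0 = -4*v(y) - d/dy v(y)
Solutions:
 v(y) = C1*exp(-4*y)


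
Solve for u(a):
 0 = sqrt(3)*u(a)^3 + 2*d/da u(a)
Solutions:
 u(a) = -sqrt(-1/(C1 - sqrt(3)*a))
 u(a) = sqrt(-1/(C1 - sqrt(3)*a))


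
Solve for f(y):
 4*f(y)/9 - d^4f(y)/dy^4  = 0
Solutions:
 f(y) = C1*exp(-sqrt(6)*y/3) + C2*exp(sqrt(6)*y/3) + C3*sin(sqrt(6)*y/3) + C4*cos(sqrt(6)*y/3)


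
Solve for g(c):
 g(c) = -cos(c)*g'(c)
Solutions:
 g(c) = C1*sqrt(sin(c) - 1)/sqrt(sin(c) + 1)


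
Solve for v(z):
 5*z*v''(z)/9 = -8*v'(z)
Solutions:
 v(z) = C1 + C2/z^(67/5)


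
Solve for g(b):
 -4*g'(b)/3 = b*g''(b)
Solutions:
 g(b) = C1 + C2/b^(1/3)


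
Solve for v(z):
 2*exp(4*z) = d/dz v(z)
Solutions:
 v(z) = C1 + exp(4*z)/2


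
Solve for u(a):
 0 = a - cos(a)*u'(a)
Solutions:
 u(a) = C1 + Integral(a/cos(a), a)


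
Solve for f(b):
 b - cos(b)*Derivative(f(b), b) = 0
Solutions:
 f(b) = C1 + Integral(b/cos(b), b)


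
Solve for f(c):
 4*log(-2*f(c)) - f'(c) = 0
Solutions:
 -Integral(1/(log(-_y) + log(2)), (_y, f(c)))/4 = C1 - c


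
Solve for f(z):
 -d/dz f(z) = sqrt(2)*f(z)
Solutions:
 f(z) = C1*exp(-sqrt(2)*z)


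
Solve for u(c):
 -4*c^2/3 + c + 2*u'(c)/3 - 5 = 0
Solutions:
 u(c) = C1 + 2*c^3/3 - 3*c^2/4 + 15*c/2


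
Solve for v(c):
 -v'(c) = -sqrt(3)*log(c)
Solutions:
 v(c) = C1 + sqrt(3)*c*log(c) - sqrt(3)*c


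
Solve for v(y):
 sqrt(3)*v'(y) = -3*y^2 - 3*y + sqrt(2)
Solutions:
 v(y) = C1 - sqrt(3)*y^3/3 - sqrt(3)*y^2/2 + sqrt(6)*y/3


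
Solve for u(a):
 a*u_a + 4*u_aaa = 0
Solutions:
 u(a) = C1 + Integral(C2*airyai(-2^(1/3)*a/2) + C3*airybi(-2^(1/3)*a/2), a)


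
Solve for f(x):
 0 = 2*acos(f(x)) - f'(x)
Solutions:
 Integral(1/acos(_y), (_y, f(x))) = C1 + 2*x


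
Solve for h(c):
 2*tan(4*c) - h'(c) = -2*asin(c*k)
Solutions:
 h(c) = C1 + 2*Piecewise((c*asin(c*k) + sqrt(-c^2*k^2 + 1)/k, Ne(k, 0)), (0, True)) - log(cos(4*c))/2


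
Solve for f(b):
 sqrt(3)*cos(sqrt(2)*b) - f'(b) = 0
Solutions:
 f(b) = C1 + sqrt(6)*sin(sqrt(2)*b)/2


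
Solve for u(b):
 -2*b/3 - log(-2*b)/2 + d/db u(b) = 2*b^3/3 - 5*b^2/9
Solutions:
 u(b) = C1 + b^4/6 - 5*b^3/27 + b^2/3 + b*log(-b)/2 + b*(-1 + log(2))/2


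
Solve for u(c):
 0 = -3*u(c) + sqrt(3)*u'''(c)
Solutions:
 u(c) = C3*exp(3^(1/6)*c) + (C1*sin(3^(2/3)*c/2) + C2*cos(3^(2/3)*c/2))*exp(-3^(1/6)*c/2)


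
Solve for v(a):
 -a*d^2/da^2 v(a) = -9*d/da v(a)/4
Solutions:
 v(a) = C1 + C2*a^(13/4)


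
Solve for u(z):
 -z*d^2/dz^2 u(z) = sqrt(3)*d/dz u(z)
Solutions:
 u(z) = C1 + C2*z^(1 - sqrt(3))


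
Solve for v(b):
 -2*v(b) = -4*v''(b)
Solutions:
 v(b) = C1*exp(-sqrt(2)*b/2) + C2*exp(sqrt(2)*b/2)


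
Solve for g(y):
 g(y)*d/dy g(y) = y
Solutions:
 g(y) = -sqrt(C1 + y^2)
 g(y) = sqrt(C1 + y^2)


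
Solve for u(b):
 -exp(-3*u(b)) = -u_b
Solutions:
 u(b) = log(C1 + 3*b)/3
 u(b) = log((-3^(1/3) - 3^(5/6)*I)*(C1 + b)^(1/3)/2)
 u(b) = log((-3^(1/3) + 3^(5/6)*I)*(C1 + b)^(1/3)/2)


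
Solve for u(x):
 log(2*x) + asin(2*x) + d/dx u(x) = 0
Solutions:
 u(x) = C1 - x*log(x) - x*asin(2*x) - x*log(2) + x - sqrt(1 - 4*x^2)/2


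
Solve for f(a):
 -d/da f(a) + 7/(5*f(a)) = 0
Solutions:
 f(a) = -sqrt(C1 + 70*a)/5
 f(a) = sqrt(C1 + 70*a)/5


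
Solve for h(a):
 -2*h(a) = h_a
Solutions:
 h(a) = C1*exp(-2*a)


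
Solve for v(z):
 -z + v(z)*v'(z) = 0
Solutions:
 v(z) = -sqrt(C1 + z^2)
 v(z) = sqrt(C1 + z^2)


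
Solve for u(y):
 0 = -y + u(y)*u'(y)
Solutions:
 u(y) = -sqrt(C1 + y^2)
 u(y) = sqrt(C1 + y^2)


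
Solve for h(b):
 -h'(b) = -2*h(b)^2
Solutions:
 h(b) = -1/(C1 + 2*b)


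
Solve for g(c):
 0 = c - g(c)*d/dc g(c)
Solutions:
 g(c) = -sqrt(C1 + c^2)
 g(c) = sqrt(C1 + c^2)


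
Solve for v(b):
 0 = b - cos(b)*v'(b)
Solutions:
 v(b) = C1 + Integral(b/cos(b), b)


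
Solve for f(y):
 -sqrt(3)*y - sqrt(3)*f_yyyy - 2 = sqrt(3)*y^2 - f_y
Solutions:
 f(y) = C1 + C4*exp(3^(5/6)*y/3) + sqrt(3)*y^3/3 + sqrt(3)*y^2/2 + 2*y + (C2*sin(3^(1/3)*y/2) + C3*cos(3^(1/3)*y/2))*exp(-3^(5/6)*y/6)


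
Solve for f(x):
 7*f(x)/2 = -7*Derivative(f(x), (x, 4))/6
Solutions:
 f(x) = (C1*sin(sqrt(2)*3^(1/4)*x/2) + C2*cos(sqrt(2)*3^(1/4)*x/2))*exp(-sqrt(2)*3^(1/4)*x/2) + (C3*sin(sqrt(2)*3^(1/4)*x/2) + C4*cos(sqrt(2)*3^(1/4)*x/2))*exp(sqrt(2)*3^(1/4)*x/2)


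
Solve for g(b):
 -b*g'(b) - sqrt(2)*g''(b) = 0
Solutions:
 g(b) = C1 + C2*erf(2^(1/4)*b/2)


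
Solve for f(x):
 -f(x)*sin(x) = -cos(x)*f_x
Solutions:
 f(x) = C1/cos(x)


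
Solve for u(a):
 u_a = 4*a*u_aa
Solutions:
 u(a) = C1 + C2*a^(5/4)


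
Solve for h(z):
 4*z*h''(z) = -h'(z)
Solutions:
 h(z) = C1 + C2*z^(3/4)


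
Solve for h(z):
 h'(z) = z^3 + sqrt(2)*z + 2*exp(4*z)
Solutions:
 h(z) = C1 + z^4/4 + sqrt(2)*z^2/2 + exp(4*z)/2


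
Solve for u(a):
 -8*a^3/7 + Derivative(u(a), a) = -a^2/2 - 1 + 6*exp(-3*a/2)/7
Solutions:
 u(a) = C1 + 2*a^4/7 - a^3/6 - a - 4*exp(-3*a/2)/7


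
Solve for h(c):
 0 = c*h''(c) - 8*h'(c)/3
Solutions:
 h(c) = C1 + C2*c^(11/3)


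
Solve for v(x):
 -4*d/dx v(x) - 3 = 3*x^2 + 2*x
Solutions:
 v(x) = C1 - x^3/4 - x^2/4 - 3*x/4


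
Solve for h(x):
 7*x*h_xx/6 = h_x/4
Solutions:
 h(x) = C1 + C2*x^(17/14)


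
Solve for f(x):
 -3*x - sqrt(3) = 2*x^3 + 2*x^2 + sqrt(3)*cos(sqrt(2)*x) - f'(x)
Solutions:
 f(x) = C1 + x^4/2 + 2*x^3/3 + 3*x^2/2 + sqrt(3)*x + sqrt(6)*sin(sqrt(2)*x)/2


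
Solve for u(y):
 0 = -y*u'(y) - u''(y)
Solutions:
 u(y) = C1 + C2*erf(sqrt(2)*y/2)


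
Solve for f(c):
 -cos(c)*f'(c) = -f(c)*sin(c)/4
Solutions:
 f(c) = C1/cos(c)^(1/4)


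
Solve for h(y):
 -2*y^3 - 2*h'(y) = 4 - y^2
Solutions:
 h(y) = C1 - y^4/4 + y^3/6 - 2*y


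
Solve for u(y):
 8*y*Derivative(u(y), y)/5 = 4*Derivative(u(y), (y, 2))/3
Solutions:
 u(y) = C1 + C2*erfi(sqrt(15)*y/5)


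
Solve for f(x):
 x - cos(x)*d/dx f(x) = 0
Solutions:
 f(x) = C1 + Integral(x/cos(x), x)


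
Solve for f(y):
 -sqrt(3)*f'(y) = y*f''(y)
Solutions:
 f(y) = C1 + C2*y^(1 - sqrt(3))


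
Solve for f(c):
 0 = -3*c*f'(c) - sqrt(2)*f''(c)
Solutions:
 f(c) = C1 + C2*erf(2^(1/4)*sqrt(3)*c/2)


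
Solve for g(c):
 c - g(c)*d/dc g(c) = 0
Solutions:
 g(c) = -sqrt(C1 + c^2)
 g(c) = sqrt(C1 + c^2)


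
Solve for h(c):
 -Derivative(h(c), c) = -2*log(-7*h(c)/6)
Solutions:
 -Integral(1/(log(-_y) - log(6) + log(7)), (_y, h(c)))/2 = C1 - c


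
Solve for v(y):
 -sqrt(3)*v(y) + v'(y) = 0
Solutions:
 v(y) = C1*exp(sqrt(3)*y)


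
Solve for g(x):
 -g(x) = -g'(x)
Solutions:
 g(x) = C1*exp(x)


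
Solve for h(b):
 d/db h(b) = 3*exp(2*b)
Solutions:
 h(b) = C1 + 3*exp(2*b)/2


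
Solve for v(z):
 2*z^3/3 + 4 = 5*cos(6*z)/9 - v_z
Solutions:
 v(z) = C1 - z^4/6 - 4*z + 5*sin(6*z)/54


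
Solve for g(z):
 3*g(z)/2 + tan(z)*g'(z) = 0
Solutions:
 g(z) = C1/sin(z)^(3/2)


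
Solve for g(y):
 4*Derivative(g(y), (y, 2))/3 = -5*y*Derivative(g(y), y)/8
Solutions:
 g(y) = C1 + C2*erf(sqrt(15)*y/8)


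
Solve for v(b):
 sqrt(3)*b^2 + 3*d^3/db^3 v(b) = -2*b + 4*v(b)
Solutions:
 v(b) = C3*exp(6^(2/3)*b/3) + sqrt(3)*b^2/4 + b/2 + (C1*sin(2^(2/3)*3^(1/6)*b/2) + C2*cos(2^(2/3)*3^(1/6)*b/2))*exp(-6^(2/3)*b/6)


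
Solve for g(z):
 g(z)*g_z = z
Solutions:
 g(z) = -sqrt(C1 + z^2)
 g(z) = sqrt(C1 + z^2)


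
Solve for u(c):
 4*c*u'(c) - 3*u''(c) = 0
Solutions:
 u(c) = C1 + C2*erfi(sqrt(6)*c/3)


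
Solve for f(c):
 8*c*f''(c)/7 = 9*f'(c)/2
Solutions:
 f(c) = C1 + C2*c^(79/16)


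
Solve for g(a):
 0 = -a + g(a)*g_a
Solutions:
 g(a) = -sqrt(C1 + a^2)
 g(a) = sqrt(C1 + a^2)


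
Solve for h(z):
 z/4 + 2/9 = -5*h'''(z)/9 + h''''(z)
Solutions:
 h(z) = C1 + C2*z + C3*z^2 + C4*exp(5*z/9) - 3*z^4/160 - 121*z^3/600


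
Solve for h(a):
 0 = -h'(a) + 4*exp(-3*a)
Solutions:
 h(a) = C1 - 4*exp(-3*a)/3


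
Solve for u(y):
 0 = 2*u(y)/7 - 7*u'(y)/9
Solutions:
 u(y) = C1*exp(18*y/49)


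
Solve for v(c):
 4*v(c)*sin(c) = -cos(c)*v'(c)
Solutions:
 v(c) = C1*cos(c)^4


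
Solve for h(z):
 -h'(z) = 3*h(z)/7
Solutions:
 h(z) = C1*exp(-3*z/7)


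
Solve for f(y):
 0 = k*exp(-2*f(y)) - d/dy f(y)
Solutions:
 f(y) = log(-sqrt(C1 + 2*k*y))
 f(y) = log(C1 + 2*k*y)/2


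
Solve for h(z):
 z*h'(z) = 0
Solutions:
 h(z) = C1


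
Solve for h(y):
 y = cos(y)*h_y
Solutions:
 h(y) = C1 + Integral(y/cos(y), y)


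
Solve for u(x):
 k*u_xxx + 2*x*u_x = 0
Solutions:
 u(x) = C1 + Integral(C2*airyai(2^(1/3)*x*(-1/k)^(1/3)) + C3*airybi(2^(1/3)*x*(-1/k)^(1/3)), x)


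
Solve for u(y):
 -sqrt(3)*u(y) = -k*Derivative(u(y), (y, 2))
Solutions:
 u(y) = C1*exp(-3^(1/4)*y*sqrt(1/k)) + C2*exp(3^(1/4)*y*sqrt(1/k))


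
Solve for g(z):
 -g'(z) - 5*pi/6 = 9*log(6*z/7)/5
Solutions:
 g(z) = C1 - 9*z*log(z)/5 - 9*z*log(6)/5 - 5*pi*z/6 + 9*z/5 + 9*z*log(7)/5


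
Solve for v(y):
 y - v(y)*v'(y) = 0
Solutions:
 v(y) = -sqrt(C1 + y^2)
 v(y) = sqrt(C1 + y^2)


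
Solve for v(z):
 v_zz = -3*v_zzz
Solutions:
 v(z) = C1 + C2*z + C3*exp(-z/3)


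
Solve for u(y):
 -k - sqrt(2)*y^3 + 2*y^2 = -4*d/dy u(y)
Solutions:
 u(y) = C1 + k*y/4 + sqrt(2)*y^4/16 - y^3/6


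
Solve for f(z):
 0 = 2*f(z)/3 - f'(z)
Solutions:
 f(z) = C1*exp(2*z/3)


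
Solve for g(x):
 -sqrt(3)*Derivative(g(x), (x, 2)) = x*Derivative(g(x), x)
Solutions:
 g(x) = C1 + C2*erf(sqrt(2)*3^(3/4)*x/6)


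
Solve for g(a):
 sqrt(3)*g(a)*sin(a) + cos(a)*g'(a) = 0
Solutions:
 g(a) = C1*cos(a)^(sqrt(3))


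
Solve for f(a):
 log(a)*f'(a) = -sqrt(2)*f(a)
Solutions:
 f(a) = C1*exp(-sqrt(2)*li(a))


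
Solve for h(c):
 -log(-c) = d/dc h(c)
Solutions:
 h(c) = C1 - c*log(-c) + c


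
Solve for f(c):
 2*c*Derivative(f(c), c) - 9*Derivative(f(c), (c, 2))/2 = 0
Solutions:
 f(c) = C1 + C2*erfi(sqrt(2)*c/3)


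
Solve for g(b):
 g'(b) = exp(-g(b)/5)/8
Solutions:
 g(b) = 5*log(C1 + b/40)


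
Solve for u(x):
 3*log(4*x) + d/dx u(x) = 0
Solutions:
 u(x) = C1 - 3*x*log(x) - x*log(64) + 3*x


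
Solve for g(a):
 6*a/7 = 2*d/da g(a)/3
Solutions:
 g(a) = C1 + 9*a^2/14


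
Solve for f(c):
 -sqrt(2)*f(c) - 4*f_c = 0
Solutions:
 f(c) = C1*exp(-sqrt(2)*c/4)


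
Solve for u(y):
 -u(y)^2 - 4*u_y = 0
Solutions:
 u(y) = 4/(C1 + y)


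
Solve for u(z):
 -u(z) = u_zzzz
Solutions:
 u(z) = (C1*sin(sqrt(2)*z/2) + C2*cos(sqrt(2)*z/2))*exp(-sqrt(2)*z/2) + (C3*sin(sqrt(2)*z/2) + C4*cos(sqrt(2)*z/2))*exp(sqrt(2)*z/2)


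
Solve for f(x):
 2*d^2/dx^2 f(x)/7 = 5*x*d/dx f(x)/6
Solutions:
 f(x) = C1 + C2*erfi(sqrt(210)*x/12)


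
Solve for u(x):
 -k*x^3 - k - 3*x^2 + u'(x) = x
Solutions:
 u(x) = C1 + k*x^4/4 + k*x + x^3 + x^2/2


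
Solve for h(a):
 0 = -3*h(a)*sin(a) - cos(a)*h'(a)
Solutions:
 h(a) = C1*cos(a)^3


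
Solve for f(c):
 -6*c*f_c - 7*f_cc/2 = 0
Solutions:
 f(c) = C1 + C2*erf(sqrt(42)*c/7)


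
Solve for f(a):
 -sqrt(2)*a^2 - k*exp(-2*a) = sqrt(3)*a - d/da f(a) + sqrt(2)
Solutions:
 f(a) = C1 + sqrt(2)*a^3/3 + sqrt(3)*a^2/2 + sqrt(2)*a - k*exp(-2*a)/2


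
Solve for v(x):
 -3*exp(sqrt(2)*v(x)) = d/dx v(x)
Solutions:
 v(x) = sqrt(2)*(2*log(1/(C1 + 3*x)) - log(2))/4


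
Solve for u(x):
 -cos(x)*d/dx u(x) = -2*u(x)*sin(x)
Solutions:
 u(x) = C1/cos(x)^2


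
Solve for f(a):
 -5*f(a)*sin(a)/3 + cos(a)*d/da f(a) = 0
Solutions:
 f(a) = C1/cos(a)^(5/3)


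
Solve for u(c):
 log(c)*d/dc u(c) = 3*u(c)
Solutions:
 u(c) = C1*exp(3*li(c))


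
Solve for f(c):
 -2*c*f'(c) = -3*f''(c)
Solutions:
 f(c) = C1 + C2*erfi(sqrt(3)*c/3)


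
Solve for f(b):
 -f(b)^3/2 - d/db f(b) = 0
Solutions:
 f(b) = -sqrt(-1/(C1 - b))
 f(b) = sqrt(-1/(C1 - b))


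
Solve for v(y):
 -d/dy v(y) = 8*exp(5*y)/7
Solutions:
 v(y) = C1 - 8*exp(5*y)/35


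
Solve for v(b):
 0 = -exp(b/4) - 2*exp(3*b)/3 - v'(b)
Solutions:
 v(b) = C1 - 4*exp(b/4) - 2*exp(3*b)/9


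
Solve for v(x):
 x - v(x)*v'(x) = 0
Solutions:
 v(x) = -sqrt(C1 + x^2)
 v(x) = sqrt(C1 + x^2)


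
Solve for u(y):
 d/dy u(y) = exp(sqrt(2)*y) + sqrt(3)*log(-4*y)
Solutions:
 u(y) = C1 + sqrt(3)*y*log(-y) + sqrt(3)*y*(-1 + 2*log(2)) + sqrt(2)*exp(sqrt(2)*y)/2


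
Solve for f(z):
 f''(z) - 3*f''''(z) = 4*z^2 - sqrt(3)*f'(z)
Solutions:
 f(z) = C1 + C2*exp(-2^(1/3)*3^(1/6)*z*(6/(sqrt(717) + 27)^(1/3) + 2^(1/3)*3^(2/3)*(sqrt(717) + 27)^(1/3))/36)*sin(z*(-12^(1/3)*(sqrt(717) + 27)^(1/3) + 2*18^(1/3)/(sqrt(717) + 27)^(1/3))/12) + C3*exp(-2^(1/3)*3^(1/6)*z*(6/(sqrt(717) + 27)^(1/3) + 2^(1/3)*3^(2/3)*(sqrt(717) + 27)^(1/3))/36)*cos(z*(-12^(1/3)*(sqrt(717) + 27)^(1/3) + 2*18^(1/3)/(sqrt(717) + 27)^(1/3))/12) + C4*exp(2^(1/3)*3^(1/6)*z*(6/(sqrt(717) + 27)^(1/3) + 2^(1/3)*3^(2/3)*(sqrt(717) + 27)^(1/3))/18) + 4*sqrt(3)*z^3/9 - 4*z^2/3 + 8*sqrt(3)*z/9


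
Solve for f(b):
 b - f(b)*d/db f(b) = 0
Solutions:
 f(b) = -sqrt(C1 + b^2)
 f(b) = sqrt(C1 + b^2)


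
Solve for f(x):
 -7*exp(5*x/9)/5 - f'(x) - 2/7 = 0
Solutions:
 f(x) = C1 - 2*x/7 - 63*exp(5*x/9)/25


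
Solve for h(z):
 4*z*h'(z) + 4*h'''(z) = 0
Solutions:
 h(z) = C1 + Integral(C2*airyai(-z) + C3*airybi(-z), z)


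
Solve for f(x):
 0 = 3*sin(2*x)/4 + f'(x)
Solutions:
 f(x) = C1 + 3*cos(2*x)/8


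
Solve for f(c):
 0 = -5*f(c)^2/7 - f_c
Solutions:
 f(c) = 7/(C1 + 5*c)


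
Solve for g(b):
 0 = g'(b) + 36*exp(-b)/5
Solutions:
 g(b) = C1 + 36*exp(-b)/5


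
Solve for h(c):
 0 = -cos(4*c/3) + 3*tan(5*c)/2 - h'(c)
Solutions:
 h(c) = C1 - 3*log(cos(5*c))/10 - 3*sin(4*c/3)/4


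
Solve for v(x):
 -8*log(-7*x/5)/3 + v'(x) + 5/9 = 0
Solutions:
 v(x) = C1 + 8*x*log(-x)/3 + x*(-24*log(5) - 29 + 24*log(7))/9


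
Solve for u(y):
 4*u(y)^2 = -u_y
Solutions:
 u(y) = 1/(C1 + 4*y)


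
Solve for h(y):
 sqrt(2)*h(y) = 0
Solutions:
 h(y) = 0


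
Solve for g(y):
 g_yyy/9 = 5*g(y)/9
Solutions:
 g(y) = C3*exp(5^(1/3)*y) + (C1*sin(sqrt(3)*5^(1/3)*y/2) + C2*cos(sqrt(3)*5^(1/3)*y/2))*exp(-5^(1/3)*y/2)


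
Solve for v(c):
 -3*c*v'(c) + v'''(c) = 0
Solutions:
 v(c) = C1 + Integral(C2*airyai(3^(1/3)*c) + C3*airybi(3^(1/3)*c), c)


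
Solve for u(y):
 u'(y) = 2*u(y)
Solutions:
 u(y) = C1*exp(2*y)


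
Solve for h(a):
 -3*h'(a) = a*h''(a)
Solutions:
 h(a) = C1 + C2/a^2


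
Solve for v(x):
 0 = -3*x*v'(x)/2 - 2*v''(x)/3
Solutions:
 v(x) = C1 + C2*erf(3*sqrt(2)*x/4)


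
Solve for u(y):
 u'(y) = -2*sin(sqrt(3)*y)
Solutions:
 u(y) = C1 + 2*sqrt(3)*cos(sqrt(3)*y)/3


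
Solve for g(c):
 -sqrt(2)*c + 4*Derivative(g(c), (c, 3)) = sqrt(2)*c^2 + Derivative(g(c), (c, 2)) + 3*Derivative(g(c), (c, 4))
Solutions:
 g(c) = C1 + C2*c + C3*exp(c/3) + C4*exp(c) - sqrt(2)*c^4/12 - 3*sqrt(2)*c^3/2 - 15*sqrt(2)*c^2


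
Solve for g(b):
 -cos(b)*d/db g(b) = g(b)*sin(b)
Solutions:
 g(b) = C1*cos(b)


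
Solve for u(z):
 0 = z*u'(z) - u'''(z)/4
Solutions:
 u(z) = C1 + Integral(C2*airyai(2^(2/3)*z) + C3*airybi(2^(2/3)*z), z)


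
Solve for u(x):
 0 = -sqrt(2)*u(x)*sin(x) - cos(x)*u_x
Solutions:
 u(x) = C1*cos(x)^(sqrt(2))


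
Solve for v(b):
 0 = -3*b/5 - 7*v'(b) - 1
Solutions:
 v(b) = C1 - 3*b^2/70 - b/7


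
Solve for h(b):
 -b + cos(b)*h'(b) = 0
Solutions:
 h(b) = C1 + Integral(b/cos(b), b)


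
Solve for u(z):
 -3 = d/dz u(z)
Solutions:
 u(z) = C1 - 3*z


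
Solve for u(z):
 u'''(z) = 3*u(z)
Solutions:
 u(z) = C3*exp(3^(1/3)*z) + (C1*sin(3^(5/6)*z/2) + C2*cos(3^(5/6)*z/2))*exp(-3^(1/3)*z/2)


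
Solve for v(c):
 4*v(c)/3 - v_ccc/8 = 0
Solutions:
 v(c) = C3*exp(2*6^(2/3)*c/3) + (C1*sin(2^(2/3)*3^(1/6)*c) + C2*cos(2^(2/3)*3^(1/6)*c))*exp(-6^(2/3)*c/3)


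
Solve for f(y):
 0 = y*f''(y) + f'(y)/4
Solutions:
 f(y) = C1 + C2*y^(3/4)


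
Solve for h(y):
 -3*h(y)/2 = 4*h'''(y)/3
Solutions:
 h(y) = C3*exp(-3^(2/3)*y/2) + (C1*sin(3*3^(1/6)*y/4) + C2*cos(3*3^(1/6)*y/4))*exp(3^(2/3)*y/4)


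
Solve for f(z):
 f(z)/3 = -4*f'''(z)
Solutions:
 f(z) = C3*exp(z*(-18^(1/3) + 3*2^(1/3)*3^(2/3))/24)*sin(2^(1/3)*3^(1/6)*z/4) + C4*exp(z*(-18^(1/3) + 3*2^(1/3)*3^(2/3))/24)*cos(2^(1/3)*3^(1/6)*z/4) + C5*exp(-z*(18^(1/3) + 3*2^(1/3)*3^(2/3))/24) + (C1*sin(2^(1/3)*3^(1/6)*z/4) + C2*cos(2^(1/3)*3^(1/6)*z/4))*exp(18^(1/3)*z/12)


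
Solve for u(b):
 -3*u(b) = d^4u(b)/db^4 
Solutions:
 u(b) = (C1*sin(sqrt(2)*3^(1/4)*b/2) + C2*cos(sqrt(2)*3^(1/4)*b/2))*exp(-sqrt(2)*3^(1/4)*b/2) + (C3*sin(sqrt(2)*3^(1/4)*b/2) + C4*cos(sqrt(2)*3^(1/4)*b/2))*exp(sqrt(2)*3^(1/4)*b/2)


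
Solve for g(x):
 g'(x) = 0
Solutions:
 g(x) = C1


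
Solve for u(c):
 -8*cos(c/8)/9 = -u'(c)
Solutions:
 u(c) = C1 + 64*sin(c/8)/9


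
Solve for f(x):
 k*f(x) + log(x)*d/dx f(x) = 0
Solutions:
 f(x) = C1*exp(-k*li(x))


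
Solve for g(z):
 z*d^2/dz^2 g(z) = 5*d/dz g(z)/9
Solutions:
 g(z) = C1 + C2*z^(14/9)


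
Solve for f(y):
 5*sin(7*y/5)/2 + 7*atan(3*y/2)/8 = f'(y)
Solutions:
 f(y) = C1 + 7*y*atan(3*y/2)/8 - 7*log(9*y^2 + 4)/24 - 25*cos(7*y/5)/14


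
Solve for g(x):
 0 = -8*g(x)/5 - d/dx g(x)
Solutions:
 g(x) = C1*exp(-8*x/5)


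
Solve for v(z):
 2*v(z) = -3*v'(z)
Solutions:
 v(z) = C1*exp(-2*z/3)


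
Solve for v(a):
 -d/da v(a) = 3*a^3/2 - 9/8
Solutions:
 v(a) = C1 - 3*a^4/8 + 9*a/8


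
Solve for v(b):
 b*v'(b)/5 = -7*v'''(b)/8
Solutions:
 v(b) = C1 + Integral(C2*airyai(-2*35^(2/3)*b/35) + C3*airybi(-2*35^(2/3)*b/35), b)


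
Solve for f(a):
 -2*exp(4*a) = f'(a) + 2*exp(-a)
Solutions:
 f(a) = C1 - exp(4*a)/2 + 2*exp(-a)


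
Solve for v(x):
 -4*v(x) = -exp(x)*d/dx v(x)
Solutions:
 v(x) = C1*exp(-4*exp(-x))


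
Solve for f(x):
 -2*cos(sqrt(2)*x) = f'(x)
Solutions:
 f(x) = C1 - sqrt(2)*sin(sqrt(2)*x)


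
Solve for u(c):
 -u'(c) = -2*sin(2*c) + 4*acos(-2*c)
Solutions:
 u(c) = C1 - 4*c*acos(-2*c) - 2*sqrt(1 - 4*c^2) - cos(2*c)


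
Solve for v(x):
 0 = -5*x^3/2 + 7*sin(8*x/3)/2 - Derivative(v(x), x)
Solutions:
 v(x) = C1 - 5*x^4/8 - 21*cos(8*x/3)/16


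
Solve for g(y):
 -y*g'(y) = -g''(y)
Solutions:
 g(y) = C1 + C2*erfi(sqrt(2)*y/2)


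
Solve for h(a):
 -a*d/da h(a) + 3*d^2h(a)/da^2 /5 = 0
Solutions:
 h(a) = C1 + C2*erfi(sqrt(30)*a/6)


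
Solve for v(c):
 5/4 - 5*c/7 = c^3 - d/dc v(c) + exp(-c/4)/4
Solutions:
 v(c) = C1 + c^4/4 + 5*c^2/14 - 5*c/4 - 1/exp(c)^(1/4)


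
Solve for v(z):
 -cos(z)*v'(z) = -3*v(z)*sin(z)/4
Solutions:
 v(z) = C1/cos(z)^(3/4)


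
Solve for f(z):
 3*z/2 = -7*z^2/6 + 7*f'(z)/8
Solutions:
 f(z) = C1 + 4*z^3/9 + 6*z^2/7


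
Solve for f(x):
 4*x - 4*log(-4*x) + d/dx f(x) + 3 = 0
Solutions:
 f(x) = C1 - 2*x^2 + 4*x*log(-x) + x*(-7 + 8*log(2))


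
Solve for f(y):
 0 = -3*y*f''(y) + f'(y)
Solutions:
 f(y) = C1 + C2*y^(4/3)


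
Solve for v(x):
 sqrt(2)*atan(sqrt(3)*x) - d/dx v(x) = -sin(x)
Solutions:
 v(x) = C1 + sqrt(2)*(x*atan(sqrt(3)*x) - sqrt(3)*log(3*x^2 + 1)/6) - cos(x)


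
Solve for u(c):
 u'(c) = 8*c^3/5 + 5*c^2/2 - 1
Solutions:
 u(c) = C1 + 2*c^4/5 + 5*c^3/6 - c


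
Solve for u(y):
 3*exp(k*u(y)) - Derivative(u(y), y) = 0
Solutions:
 u(y) = Piecewise((log(-1/(C1*k + 3*k*y))/k, Ne(k, 0)), (nan, True))
 u(y) = Piecewise((C1 + 3*y, Eq(k, 0)), (nan, True))


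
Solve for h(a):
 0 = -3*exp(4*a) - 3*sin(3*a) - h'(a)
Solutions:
 h(a) = C1 - 3*exp(4*a)/4 + cos(3*a)


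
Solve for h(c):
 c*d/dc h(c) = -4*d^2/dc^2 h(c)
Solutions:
 h(c) = C1 + C2*erf(sqrt(2)*c/4)


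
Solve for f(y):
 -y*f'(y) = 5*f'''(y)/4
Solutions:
 f(y) = C1 + Integral(C2*airyai(-10^(2/3)*y/5) + C3*airybi(-10^(2/3)*y/5), y)


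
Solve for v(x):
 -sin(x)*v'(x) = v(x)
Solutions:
 v(x) = C1*sqrt(cos(x) + 1)/sqrt(cos(x) - 1)


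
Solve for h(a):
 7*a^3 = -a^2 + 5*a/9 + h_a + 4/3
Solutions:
 h(a) = C1 + 7*a^4/4 + a^3/3 - 5*a^2/18 - 4*a/3


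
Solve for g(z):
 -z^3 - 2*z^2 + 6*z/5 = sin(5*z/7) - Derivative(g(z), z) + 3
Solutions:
 g(z) = C1 + z^4/4 + 2*z^3/3 - 3*z^2/5 + 3*z - 7*cos(5*z/7)/5


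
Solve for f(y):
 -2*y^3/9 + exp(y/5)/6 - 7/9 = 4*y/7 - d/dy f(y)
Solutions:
 f(y) = C1 + y^4/18 + 2*y^2/7 + 7*y/9 - 5*exp(y/5)/6


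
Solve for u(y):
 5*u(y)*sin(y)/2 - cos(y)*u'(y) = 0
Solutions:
 u(y) = C1/cos(y)^(5/2)


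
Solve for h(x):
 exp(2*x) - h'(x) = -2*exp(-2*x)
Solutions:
 h(x) = C1 + exp(2*x)/2 - exp(-2*x)


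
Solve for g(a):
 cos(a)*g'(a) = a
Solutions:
 g(a) = C1 + Integral(a/cos(a), a)


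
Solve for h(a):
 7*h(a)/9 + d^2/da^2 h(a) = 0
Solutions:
 h(a) = C1*sin(sqrt(7)*a/3) + C2*cos(sqrt(7)*a/3)


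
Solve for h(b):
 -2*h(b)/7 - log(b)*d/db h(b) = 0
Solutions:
 h(b) = C1*exp(-2*li(b)/7)


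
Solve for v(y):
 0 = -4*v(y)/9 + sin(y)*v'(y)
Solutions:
 v(y) = C1*(cos(y) - 1)^(2/9)/(cos(y) + 1)^(2/9)


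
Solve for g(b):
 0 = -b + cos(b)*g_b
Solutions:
 g(b) = C1 + Integral(b/cos(b), b)


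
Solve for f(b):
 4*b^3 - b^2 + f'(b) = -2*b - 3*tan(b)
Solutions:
 f(b) = C1 - b^4 + b^3/3 - b^2 + 3*log(cos(b))


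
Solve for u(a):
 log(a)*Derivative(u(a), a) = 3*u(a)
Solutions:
 u(a) = C1*exp(3*li(a))


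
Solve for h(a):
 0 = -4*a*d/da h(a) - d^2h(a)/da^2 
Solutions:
 h(a) = C1 + C2*erf(sqrt(2)*a)


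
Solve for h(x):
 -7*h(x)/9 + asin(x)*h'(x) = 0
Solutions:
 h(x) = C1*exp(7*Integral(1/asin(x), x)/9)


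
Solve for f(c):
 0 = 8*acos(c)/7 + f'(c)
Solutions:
 f(c) = C1 - 8*c*acos(c)/7 + 8*sqrt(1 - c^2)/7


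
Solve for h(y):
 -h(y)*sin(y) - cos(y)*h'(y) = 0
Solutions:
 h(y) = C1*cos(y)


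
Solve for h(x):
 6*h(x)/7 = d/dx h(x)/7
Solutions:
 h(x) = C1*exp(6*x)


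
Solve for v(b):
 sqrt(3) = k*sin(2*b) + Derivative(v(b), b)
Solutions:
 v(b) = C1 + sqrt(3)*b + k*cos(2*b)/2


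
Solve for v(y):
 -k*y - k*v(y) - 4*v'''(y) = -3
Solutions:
 v(y) = C1*exp(2^(1/3)*y*(-k)^(1/3)/2) + C2*exp(2^(1/3)*y*(-k)^(1/3)*(-1 + sqrt(3)*I)/4) + C3*exp(-2^(1/3)*y*(-k)^(1/3)*(1 + sqrt(3)*I)/4) - y + 3/k


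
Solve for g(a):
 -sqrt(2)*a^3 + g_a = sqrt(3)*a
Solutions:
 g(a) = C1 + sqrt(2)*a^4/4 + sqrt(3)*a^2/2


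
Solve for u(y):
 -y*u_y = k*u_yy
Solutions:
 u(y) = C1 + C2*sqrt(k)*erf(sqrt(2)*y*sqrt(1/k)/2)


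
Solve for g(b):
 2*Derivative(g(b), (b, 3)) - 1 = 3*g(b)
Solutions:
 g(b) = C3*exp(2^(2/3)*3^(1/3)*b/2) + (C1*sin(2^(2/3)*3^(5/6)*b/4) + C2*cos(2^(2/3)*3^(5/6)*b/4))*exp(-2^(2/3)*3^(1/3)*b/4) - 1/3


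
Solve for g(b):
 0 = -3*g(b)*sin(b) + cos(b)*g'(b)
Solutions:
 g(b) = C1/cos(b)^3


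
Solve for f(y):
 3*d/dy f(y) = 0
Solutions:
 f(y) = C1


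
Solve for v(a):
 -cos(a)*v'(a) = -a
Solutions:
 v(a) = C1 + Integral(a/cos(a), a)


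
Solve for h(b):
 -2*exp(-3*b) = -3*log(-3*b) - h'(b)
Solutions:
 h(b) = C1 - 3*b*log(-b) + 3*b*(1 - log(3)) - 2*exp(-3*b)/3


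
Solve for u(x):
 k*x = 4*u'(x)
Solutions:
 u(x) = C1 + k*x^2/8


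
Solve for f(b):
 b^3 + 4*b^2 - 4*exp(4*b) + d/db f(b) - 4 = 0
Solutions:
 f(b) = C1 - b^4/4 - 4*b^3/3 + 4*b + exp(4*b)


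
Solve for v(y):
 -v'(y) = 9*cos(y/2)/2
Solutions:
 v(y) = C1 - 9*sin(y/2)


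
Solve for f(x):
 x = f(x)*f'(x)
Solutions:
 f(x) = -sqrt(C1 + x^2)
 f(x) = sqrt(C1 + x^2)


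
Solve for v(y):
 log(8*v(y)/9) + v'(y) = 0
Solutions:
 Integral(1/(log(_y) - 2*log(3) + 3*log(2)), (_y, v(y))) = C1 - y


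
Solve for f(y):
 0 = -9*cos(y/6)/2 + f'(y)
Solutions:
 f(y) = C1 + 27*sin(y/6)


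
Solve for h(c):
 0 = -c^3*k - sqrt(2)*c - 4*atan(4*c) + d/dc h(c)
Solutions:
 h(c) = C1 + c^4*k/4 + sqrt(2)*c^2/2 + 4*c*atan(4*c) - log(16*c^2 + 1)/2


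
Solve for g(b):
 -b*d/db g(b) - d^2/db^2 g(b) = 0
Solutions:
 g(b) = C1 + C2*erf(sqrt(2)*b/2)


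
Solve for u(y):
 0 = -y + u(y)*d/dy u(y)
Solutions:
 u(y) = -sqrt(C1 + y^2)
 u(y) = sqrt(C1 + y^2)


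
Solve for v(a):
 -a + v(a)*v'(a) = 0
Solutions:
 v(a) = -sqrt(C1 + a^2)
 v(a) = sqrt(C1 + a^2)


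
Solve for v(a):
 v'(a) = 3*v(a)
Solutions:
 v(a) = C1*exp(3*a)


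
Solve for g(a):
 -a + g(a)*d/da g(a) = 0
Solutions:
 g(a) = -sqrt(C1 + a^2)
 g(a) = sqrt(C1 + a^2)


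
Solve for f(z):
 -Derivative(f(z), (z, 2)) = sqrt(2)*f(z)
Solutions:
 f(z) = C1*sin(2^(1/4)*z) + C2*cos(2^(1/4)*z)


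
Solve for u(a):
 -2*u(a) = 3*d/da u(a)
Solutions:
 u(a) = C1*exp(-2*a/3)


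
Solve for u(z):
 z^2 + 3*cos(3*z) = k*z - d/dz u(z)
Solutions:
 u(z) = C1 + k*z^2/2 - z^3/3 - sin(3*z)


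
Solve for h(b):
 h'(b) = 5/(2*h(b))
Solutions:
 h(b) = -sqrt(C1 + 5*b)
 h(b) = sqrt(C1 + 5*b)


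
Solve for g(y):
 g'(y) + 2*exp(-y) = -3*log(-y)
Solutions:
 g(y) = C1 - 3*y*log(-y) + 3*y + 2*exp(-y)


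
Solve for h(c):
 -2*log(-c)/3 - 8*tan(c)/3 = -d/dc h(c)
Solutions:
 h(c) = C1 + 2*c*log(-c)/3 - 2*c/3 - 8*log(cos(c))/3


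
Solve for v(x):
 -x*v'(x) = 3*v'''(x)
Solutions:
 v(x) = C1 + Integral(C2*airyai(-3^(2/3)*x/3) + C3*airybi(-3^(2/3)*x/3), x)


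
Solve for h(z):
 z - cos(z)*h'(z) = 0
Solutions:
 h(z) = C1 + Integral(z/cos(z), z)


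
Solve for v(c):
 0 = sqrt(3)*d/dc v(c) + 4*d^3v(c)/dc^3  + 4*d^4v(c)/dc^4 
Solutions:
 v(c) = C1 + C2*exp(c*(-2 + (1 + 27*sqrt(3)/8 + sqrt(-4 + (8 + 27*sqrt(3))^2/16)/2)^(-1/3) + (1 + 27*sqrt(3)/8 + sqrt(-4 + (8 + 27*sqrt(3))^2/16)/2)^(1/3))/6)*sin(sqrt(3)*c*(-(1 + 27*sqrt(3)/8 + sqrt(-4 + (2 + 27*sqrt(3)/4)^2)/2)^(1/3) + (1 + 27*sqrt(3)/8 + sqrt(-4 + (2 + 27*sqrt(3)/4)^2)/2)^(-1/3))/6) + C3*exp(c*(-2 + (1 + 27*sqrt(3)/8 + sqrt(-4 + (8 + 27*sqrt(3))^2/16)/2)^(-1/3) + (1 + 27*sqrt(3)/8 + sqrt(-4 + (8 + 27*sqrt(3))^2/16)/2)^(1/3))/6)*cos(sqrt(3)*c*(-(1 + 27*sqrt(3)/8 + sqrt(-4 + (2 + 27*sqrt(3)/4)^2)/2)^(1/3) + (1 + 27*sqrt(3)/8 + sqrt(-4 + (2 + 27*sqrt(3)/4)^2)/2)^(-1/3))/6) + C4*exp(-c*((1 + 27*sqrt(3)/8 + sqrt(-4 + (8 + 27*sqrt(3))^2/16)/2)^(-1/3) + 1 + (1 + 27*sqrt(3)/8 + sqrt(-4 + (8 + 27*sqrt(3))^2/16)/2)^(1/3))/3)


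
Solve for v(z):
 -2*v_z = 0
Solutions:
 v(z) = C1


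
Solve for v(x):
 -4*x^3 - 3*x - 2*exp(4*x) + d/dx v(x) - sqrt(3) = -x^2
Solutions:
 v(x) = C1 + x^4 - x^3/3 + 3*x^2/2 + sqrt(3)*x + exp(4*x)/2
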